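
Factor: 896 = 2^7*7^1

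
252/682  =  126/341=0.37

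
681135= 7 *97305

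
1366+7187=8553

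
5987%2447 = 1093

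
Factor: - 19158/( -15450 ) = 5^( - 2 )*31^1 = 31/25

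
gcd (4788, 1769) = 1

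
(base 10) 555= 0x22B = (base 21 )159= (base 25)m5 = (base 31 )HS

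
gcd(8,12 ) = 4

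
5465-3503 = 1962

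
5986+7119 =13105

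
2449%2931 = 2449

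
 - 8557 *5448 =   -  46618536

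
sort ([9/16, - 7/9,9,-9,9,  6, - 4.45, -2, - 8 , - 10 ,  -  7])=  [ - 10, - 9, - 8, - 7,- 4.45, - 2, - 7/9, 9/16,6,9 , 9]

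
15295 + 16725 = 32020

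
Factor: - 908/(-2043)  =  4/9 = 2^2*3^( - 2)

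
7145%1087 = 623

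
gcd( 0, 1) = 1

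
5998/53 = 113+9/53 = 113.17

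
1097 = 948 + 149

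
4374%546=6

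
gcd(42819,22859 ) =1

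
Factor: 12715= 5^1*2543^1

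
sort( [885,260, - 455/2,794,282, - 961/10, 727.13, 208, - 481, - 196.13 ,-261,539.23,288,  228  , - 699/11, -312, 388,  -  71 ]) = [-481,-312, - 261, - 455/2, - 196.13, - 961/10, - 71, - 699/11,  208,228,  260 , 282,288,388, 539.23, 727.13,794,885]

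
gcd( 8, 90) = 2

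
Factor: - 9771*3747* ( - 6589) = 241236052893 = 3^2* 11^1*599^1*1249^1*3257^1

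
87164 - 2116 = 85048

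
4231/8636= 4231/8636 = 0.49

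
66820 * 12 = 801840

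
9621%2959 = 744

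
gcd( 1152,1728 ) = 576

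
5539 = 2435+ 3104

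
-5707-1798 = - 7505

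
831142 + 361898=1193040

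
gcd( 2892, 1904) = 4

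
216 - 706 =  -490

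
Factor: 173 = 173^1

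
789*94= 74166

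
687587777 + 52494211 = 740081988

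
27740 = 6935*4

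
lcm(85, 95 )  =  1615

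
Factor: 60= 2^2*3^1*  5^1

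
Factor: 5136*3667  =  2^4 * 3^1*19^1 * 107^1*193^1 =18833712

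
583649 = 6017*97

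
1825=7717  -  5892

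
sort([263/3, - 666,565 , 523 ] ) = [ - 666, 263/3, 523,565 ] 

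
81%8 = 1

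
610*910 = 555100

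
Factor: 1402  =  2^1 * 701^1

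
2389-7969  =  -5580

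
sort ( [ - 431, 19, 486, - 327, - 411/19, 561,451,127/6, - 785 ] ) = [-785 , - 431, - 327, - 411/19,19,127/6,451,486,561 ] 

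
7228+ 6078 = 13306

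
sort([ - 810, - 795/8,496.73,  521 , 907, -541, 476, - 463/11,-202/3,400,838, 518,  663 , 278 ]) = [ - 810, - 541, -795/8, - 202/3, - 463/11,278, 400, 476, 496.73, 518,521, 663,838, 907]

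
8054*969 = 7804326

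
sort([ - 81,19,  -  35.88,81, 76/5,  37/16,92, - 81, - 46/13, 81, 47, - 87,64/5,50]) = [ - 87,-81,  -  81, - 35.88, - 46/13,37/16, 64/5,76/5,19, 47,50,81,81,92]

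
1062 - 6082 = -5020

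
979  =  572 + 407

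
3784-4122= - 338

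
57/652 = 57/652 = 0.09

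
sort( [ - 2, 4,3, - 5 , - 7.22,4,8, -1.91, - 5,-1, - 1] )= [ - 7.22,-5,-5, - 2, - 1.91,  -  1, - 1,3,4,4 , 8]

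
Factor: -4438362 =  - 2^1*3^1 * 19^1*38933^1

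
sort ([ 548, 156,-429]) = [ -429,156,548]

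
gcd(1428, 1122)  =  102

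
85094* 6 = 510564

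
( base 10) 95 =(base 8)137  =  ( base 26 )3H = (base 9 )115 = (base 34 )2R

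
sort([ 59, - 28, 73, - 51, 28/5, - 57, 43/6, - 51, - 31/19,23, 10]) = [ - 57,-51, - 51,-28,  -  31/19, 28/5,43/6, 10, 23, 59,73 ]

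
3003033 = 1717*1749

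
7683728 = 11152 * 689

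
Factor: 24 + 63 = 87 = 3^1*29^1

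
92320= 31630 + 60690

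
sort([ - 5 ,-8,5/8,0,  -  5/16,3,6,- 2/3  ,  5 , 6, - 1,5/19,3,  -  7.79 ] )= [- 8,-7.79, - 5,  -  1 ,  -  2/3, - 5/16  ,  0,5/19,5/8 , 3,  3,5,6,  6]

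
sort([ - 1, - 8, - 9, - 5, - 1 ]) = [ - 9, - 8, - 5, - 1, - 1 ] 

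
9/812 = 9/812 = 0.01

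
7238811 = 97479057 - 90240246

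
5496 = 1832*3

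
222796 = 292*763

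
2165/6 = 360 + 5/6=360.83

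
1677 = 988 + 689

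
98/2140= 49/1070  =  0.05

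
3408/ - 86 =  - 1704/43 =- 39.63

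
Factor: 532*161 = 2^2*7^2  *19^1 * 23^1  =  85652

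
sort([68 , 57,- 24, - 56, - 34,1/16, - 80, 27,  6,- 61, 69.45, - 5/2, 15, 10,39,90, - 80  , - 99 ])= [ - 99,  -  80,  -  80, - 61,  -  56,  -  34,- 24,  -  5/2,1/16 , 6,10 , 15,27, 39, 57, 68 , 69.45,90]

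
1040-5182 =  - 4142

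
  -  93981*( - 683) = 64189023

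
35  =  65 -30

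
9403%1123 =419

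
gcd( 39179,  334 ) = 1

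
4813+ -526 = 4287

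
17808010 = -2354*( - 7565)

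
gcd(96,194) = 2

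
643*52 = 33436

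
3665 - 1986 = 1679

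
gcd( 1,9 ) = 1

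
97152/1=97152 = 97152.00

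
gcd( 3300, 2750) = 550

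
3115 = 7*445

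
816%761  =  55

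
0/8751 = 0 = 0.00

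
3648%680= 248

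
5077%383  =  98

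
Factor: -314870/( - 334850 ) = 851/905 = 5^( - 1 ) * 23^1*37^1*181^ ( - 1 ) 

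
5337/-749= - 8 + 655/749 = -7.13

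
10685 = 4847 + 5838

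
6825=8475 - 1650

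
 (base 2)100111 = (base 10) 39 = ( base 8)47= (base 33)16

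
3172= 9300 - 6128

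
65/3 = 21+2/3=21.67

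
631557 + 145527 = 777084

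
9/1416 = 3/472 = 0.01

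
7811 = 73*107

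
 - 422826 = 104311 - 527137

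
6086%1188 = 146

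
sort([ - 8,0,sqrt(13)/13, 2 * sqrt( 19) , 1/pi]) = [-8, 0, sqrt ( 13 ) /13,1/pi,2*sqrt(19) ] 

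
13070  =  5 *2614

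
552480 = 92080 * 6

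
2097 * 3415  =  7161255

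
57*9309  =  530613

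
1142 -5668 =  - 4526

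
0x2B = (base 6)111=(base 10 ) 43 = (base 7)61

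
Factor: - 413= - 7^1*59^1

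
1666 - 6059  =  -4393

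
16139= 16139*1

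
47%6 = 5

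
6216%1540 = 56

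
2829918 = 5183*546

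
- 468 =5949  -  6417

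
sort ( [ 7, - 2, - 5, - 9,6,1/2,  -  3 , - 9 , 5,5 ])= [ - 9  , - 9, - 5,  -  3, - 2, 1/2, 5, 5, 6,  7 ] 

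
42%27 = 15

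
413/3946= 413/3946  =  0.10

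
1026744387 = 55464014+971280373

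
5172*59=305148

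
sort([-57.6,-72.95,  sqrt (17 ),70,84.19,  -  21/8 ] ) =[ - 72.95, - 57.6, - 21/8,sqrt(17 ),70, 84.19]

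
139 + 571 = 710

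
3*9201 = 27603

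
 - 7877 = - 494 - 7383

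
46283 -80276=-33993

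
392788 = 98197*4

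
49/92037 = 49/92037 =0.00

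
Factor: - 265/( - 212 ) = 2^(-2 )* 5^1 = 5/4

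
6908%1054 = 584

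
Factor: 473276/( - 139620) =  - 3^ (  -  1) * 5^( - 1)*13^( - 1 )*661^1=- 661/195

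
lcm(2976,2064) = 127968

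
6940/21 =6940/21=   330.48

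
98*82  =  8036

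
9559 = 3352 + 6207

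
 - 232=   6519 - 6751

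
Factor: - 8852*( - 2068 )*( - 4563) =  - 2^4*3^3*11^1 * 13^2*47^1*  2213^1 = - 83529985968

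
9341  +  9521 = 18862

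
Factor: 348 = 2^2  *3^1 *29^1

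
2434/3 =811 + 1/3  =  811.33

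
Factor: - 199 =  - 199^1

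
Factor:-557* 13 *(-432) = 3128112 = 2^4*3^3*13^1*557^1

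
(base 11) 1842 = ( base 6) 14505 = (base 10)2345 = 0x929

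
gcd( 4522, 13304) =2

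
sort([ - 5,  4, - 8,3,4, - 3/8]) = [ - 8, - 5 , - 3/8, 3,4, 4]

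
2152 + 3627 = 5779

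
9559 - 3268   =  6291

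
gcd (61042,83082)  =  2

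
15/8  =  15/8 = 1.88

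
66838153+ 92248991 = 159087144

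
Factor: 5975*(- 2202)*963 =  - 12670142850 = -2^1*3^3* 5^2 * 107^1*239^1 * 367^1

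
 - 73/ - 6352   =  73/6352 = 0.01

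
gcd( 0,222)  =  222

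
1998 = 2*999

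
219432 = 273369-53937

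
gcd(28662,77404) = 2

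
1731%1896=1731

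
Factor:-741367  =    -  11^3*557^1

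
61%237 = 61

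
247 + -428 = - 181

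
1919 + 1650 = 3569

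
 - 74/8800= - 37/4400 = - 0.01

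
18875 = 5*3775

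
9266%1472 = 434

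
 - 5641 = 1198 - 6839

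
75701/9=8411 + 2/9 =8411.22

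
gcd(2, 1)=1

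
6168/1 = 6168  =  6168.00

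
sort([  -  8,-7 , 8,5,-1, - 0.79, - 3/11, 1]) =[ - 8, - 7,  -  1,- 0.79,  -  3/11,1,  5, 8 ]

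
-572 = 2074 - 2646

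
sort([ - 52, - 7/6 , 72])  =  [ - 52,- 7/6, 72 ] 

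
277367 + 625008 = 902375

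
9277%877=507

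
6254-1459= 4795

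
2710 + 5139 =7849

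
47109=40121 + 6988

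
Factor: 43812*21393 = 937270116 = 2^2*3^4*1217^1 * 2377^1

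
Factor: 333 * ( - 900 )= - 299700 =- 2^2 * 3^4*5^2 * 37^1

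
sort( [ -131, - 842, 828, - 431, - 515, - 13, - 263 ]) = [- 842, - 515, - 431, - 263, - 131, - 13, 828] 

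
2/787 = 2/787= 0.00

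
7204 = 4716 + 2488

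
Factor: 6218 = 2^1 * 3109^1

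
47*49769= 2339143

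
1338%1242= 96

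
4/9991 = 4/9991 = 0.00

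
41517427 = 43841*947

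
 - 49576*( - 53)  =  2627528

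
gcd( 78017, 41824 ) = 1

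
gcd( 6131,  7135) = 1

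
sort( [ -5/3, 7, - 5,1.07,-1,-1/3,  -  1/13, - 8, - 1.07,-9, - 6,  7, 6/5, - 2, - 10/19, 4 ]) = [ -9,-8  , - 6,-5, - 2,-5/3,-1.07,-1 , - 10/19,  -  1/3,-1/13 , 1.07, 6/5, 4, 7, 7]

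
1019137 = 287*3551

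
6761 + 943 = 7704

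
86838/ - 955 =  - 86838/955 = - 90.93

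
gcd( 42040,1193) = 1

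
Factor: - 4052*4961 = - 2^2*11^2*41^1* 1013^1  =  - 20101972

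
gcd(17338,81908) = 2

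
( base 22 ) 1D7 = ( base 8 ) 1411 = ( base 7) 2160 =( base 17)2bc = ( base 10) 777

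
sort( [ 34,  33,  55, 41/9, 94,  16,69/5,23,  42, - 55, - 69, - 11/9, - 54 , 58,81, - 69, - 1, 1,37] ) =[ - 69, - 69, - 55 ,-54, - 11/9, - 1,  1,41/9,69/5, 16, 23 , 33,34, 37 , 42, 55 , 58, 81,  94 ] 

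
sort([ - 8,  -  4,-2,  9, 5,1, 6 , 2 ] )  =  [-8,-4, - 2 , 1,2,5,6,9] 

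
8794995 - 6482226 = 2312769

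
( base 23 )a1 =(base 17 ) da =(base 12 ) 173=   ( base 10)231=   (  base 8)347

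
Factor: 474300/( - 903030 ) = -2^1 * 3^1 *5^1 * 17^1*971^( - 1) = - 510/971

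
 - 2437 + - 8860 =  - 11297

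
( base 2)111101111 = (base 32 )FF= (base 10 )495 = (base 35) E5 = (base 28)HJ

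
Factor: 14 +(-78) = -2^6 = -64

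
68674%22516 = 1126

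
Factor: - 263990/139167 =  - 2^1*3^ ( - 2 )*5^1*7^( - 1)*47^( - 2) * 26399^1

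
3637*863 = 3138731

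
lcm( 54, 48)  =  432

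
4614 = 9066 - 4452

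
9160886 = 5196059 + 3964827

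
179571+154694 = 334265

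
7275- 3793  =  3482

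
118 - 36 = 82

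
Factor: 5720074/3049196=2^( - 1 )*19^( - 1)*41^1*53^( - 1)*79^1 * 757^( - 1)*883^1=2860037/1524598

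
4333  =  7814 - 3481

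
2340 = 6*390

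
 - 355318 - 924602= -1279920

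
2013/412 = 4 + 365/412 = 4.89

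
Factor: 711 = 3^2*79^1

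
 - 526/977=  - 1+451/977=   - 0.54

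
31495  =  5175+26320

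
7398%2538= 2322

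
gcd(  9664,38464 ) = 64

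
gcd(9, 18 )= 9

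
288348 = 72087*4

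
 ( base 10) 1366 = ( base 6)10154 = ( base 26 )20e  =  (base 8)2526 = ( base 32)1AM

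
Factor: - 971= - 971^1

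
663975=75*8853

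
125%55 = 15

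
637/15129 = 637/15129 = 0.04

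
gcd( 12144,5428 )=92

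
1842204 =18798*98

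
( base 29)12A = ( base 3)1020200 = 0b1110001101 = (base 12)639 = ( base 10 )909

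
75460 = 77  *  980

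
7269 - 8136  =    -  867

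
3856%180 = 76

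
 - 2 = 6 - 8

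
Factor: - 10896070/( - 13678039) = 2^1*5^1*197^1*1153^( - 1)*5531^1  *  11863^( - 1)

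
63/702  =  7/78 = 0.09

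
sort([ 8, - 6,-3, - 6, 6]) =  [ - 6,  -  6,-3,6,8 ]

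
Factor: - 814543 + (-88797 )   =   - 2^2 * 5^1*31^2*47^1  =  - 903340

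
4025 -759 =3266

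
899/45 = 19+44/45 = 19.98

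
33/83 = 33/83 = 0.40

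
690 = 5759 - 5069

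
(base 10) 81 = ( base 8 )121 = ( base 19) 45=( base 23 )3C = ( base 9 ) 100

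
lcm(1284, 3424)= 10272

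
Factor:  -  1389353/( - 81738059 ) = 7^1 * 13^ ( - 1 )*198479^1*6287543^ ( - 1 )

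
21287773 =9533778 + 11753995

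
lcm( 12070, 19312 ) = 96560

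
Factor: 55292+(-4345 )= 50947  =  13^1*3919^1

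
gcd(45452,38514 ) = 2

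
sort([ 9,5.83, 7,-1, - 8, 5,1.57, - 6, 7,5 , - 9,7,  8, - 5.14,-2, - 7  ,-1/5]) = [ - 9,-8,-7, - 6,- 5.14  , - 2, -1,-1/5, 1.57, 5,5 , 5.83,7,  7,7,8, 9]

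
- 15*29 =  - 435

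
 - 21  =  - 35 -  - 14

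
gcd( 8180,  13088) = 1636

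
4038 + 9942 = 13980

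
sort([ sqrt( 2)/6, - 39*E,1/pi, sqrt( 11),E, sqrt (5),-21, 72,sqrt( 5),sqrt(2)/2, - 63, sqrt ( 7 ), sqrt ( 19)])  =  [ - 39*E, - 63,-21,sqrt(2) /6,1/pi,sqrt( 2)/2, sqrt( 5), sqrt( 5), sqrt( 7), E, sqrt( 11 ),sqrt(19) , 72]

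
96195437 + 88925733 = 185121170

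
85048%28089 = 781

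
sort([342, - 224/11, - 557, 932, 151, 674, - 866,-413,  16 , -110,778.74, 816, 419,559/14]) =[ - 866, - 557,  -  413, - 110, - 224/11 , 16,  559/14, 151,342,  419, 674 , 778.74, 816,  932 ] 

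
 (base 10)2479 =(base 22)52f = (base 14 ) C91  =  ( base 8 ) 4657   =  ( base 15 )B04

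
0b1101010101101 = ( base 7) 25624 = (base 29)83e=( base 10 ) 6829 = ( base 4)1222231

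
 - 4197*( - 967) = 4058499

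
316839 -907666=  - 590827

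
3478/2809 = 3478/2809=1.24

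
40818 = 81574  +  -40756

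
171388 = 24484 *7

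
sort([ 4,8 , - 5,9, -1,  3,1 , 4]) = [  -  5, - 1, 1,  3,4,4,8 , 9 ] 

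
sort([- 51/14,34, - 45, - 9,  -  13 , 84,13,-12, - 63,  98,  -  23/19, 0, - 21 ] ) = [ - 63, - 45, - 21, - 13, - 12,-9, - 51/14,-23/19 , 0, 13, 34, 84, 98]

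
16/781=16/781= 0.02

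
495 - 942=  - 447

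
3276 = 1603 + 1673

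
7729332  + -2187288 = 5542044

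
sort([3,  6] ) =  [ 3,6]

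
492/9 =54 + 2/3=54.67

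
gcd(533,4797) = 533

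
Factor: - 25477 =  - 73^1*349^1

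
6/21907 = 6/21907 = 0.00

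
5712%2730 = 252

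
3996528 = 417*9584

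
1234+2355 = 3589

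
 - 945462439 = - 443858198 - 501604241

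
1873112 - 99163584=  - 97290472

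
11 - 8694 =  -8683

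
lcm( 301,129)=903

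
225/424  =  225/424 = 0.53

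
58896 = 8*7362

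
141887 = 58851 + 83036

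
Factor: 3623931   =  3^2* 31^2*419^1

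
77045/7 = 77045/7 = 11006.43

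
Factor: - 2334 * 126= -2^2*3^3*7^1*389^1 = - 294084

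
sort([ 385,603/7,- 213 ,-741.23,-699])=[ - 741.23,- 699, - 213,603/7,385]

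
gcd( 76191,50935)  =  1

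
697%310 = 77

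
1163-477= 686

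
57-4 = 53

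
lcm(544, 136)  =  544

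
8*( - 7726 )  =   - 61808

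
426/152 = 213/76 =2.80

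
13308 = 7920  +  5388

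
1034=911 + 123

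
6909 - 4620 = 2289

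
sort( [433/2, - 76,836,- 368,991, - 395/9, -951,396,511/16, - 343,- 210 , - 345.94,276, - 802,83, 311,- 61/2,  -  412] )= [ - 951,- 802, - 412, - 368,-345.94, - 343,  -  210,-76 ,-395/9, - 61/2, 511/16, 83, 433/2,  276, 311,396, 836, 991]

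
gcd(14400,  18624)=192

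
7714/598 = 3857/299=12.90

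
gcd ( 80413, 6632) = 829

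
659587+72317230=72976817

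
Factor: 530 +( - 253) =277=277^1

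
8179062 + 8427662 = 16606724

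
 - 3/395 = - 3/395 = - 0.01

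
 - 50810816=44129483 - 94940299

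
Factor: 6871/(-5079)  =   - 3^( - 1)*1693^( - 1)*6871^1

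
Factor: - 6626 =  - 2^1*3313^1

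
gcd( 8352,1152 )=288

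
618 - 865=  - 247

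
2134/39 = 2134/39 =54.72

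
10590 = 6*1765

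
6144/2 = 3072= 3072.00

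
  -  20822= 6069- 26891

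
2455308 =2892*849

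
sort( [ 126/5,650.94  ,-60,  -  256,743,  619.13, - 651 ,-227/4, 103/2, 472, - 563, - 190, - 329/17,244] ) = [ - 651,-563,  -  256,-190, - 60,-227/4, - 329/17,126/5, 103/2,  244,472,619.13,650.94, 743] 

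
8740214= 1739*5026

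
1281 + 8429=9710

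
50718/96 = 528 + 5/16 = 528.31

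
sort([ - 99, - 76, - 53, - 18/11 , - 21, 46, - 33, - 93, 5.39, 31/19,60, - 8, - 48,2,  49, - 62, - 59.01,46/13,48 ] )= [ - 99, - 93, - 76, - 62,-59.01 ,-53 , - 48, - 33 , - 21,  -  8 , - 18/11,31/19,2,46/13,5.39,46,48, 49,60 ]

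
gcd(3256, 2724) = 4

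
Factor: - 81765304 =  - 2^3*71^1 * 143953^1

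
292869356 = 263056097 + 29813259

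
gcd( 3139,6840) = 1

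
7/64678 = 7/64678 = 0.00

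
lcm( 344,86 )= 344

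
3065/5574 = 3065/5574 = 0.55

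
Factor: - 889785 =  - 3^4*5^1*13^3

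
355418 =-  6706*( - 53 )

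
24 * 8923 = 214152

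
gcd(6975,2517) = 3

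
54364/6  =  27182/3 = 9060.67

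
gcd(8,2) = 2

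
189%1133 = 189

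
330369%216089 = 114280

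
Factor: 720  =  2^4*3^2*5^1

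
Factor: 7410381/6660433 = 3^1*11^1*13^( - 1)*41^1 *131^( - 1)*3911^( - 1 )*5477^1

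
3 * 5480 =16440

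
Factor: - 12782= - 2^1* 7^1*11^1 * 83^1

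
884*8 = 7072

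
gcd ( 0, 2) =2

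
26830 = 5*5366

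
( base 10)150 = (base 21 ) 73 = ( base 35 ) 4a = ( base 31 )4Q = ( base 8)226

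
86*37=3182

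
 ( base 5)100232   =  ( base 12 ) 1a20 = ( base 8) 6170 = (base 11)2442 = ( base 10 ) 3192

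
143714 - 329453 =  - 185739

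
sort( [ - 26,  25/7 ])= [-26,25/7]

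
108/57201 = 36/19067 = 0.00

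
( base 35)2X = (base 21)4J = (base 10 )103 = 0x67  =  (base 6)251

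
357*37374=13342518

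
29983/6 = 29983/6 = 4997.17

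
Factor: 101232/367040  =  2^( - 2)*3^2*5^ (-1 )*19^1*31^ ( - 1) = 171/620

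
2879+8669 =11548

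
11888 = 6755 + 5133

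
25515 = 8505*3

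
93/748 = 93/748 = 0.12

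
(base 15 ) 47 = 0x43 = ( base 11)61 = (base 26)2F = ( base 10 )67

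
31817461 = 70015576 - 38198115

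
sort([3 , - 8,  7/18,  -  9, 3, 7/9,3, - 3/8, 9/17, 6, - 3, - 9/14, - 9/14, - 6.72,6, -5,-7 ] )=[ - 9, - 8, - 7, - 6.72, - 5, - 3, -9/14, - 9/14, - 3/8,7/18, 9/17,7/9, 3,  3,3,  6,  6] 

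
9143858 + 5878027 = 15021885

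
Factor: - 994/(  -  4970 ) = 1/5 =5^( - 1)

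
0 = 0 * 307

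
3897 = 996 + 2901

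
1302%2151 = 1302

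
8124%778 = 344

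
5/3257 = 5/3257 = 0.00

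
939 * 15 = 14085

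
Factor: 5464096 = 2^5*11^1 * 19^2 * 43^1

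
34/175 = 34/175 = 0.19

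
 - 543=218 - 761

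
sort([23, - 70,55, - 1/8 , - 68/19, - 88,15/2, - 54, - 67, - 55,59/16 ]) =[ -88, - 70, - 67, - 55, - 54, - 68/19 , - 1/8,59/16,15/2,  23, 55]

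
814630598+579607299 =1394237897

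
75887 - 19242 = 56645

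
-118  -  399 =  - 517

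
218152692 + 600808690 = 818961382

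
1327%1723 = 1327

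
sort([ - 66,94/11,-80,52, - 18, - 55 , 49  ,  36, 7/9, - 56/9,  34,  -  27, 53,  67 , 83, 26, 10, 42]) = [ - 80, - 66, - 55,  -  27, - 18,  -  56/9,7/9 , 94/11,10 , 26,34, 36,  42,49, 52, 53,67, 83 ]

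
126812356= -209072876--335885232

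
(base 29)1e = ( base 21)21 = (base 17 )29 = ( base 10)43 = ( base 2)101011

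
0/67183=0 = 0.00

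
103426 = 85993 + 17433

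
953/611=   1 + 342/611  =  1.56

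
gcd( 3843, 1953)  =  63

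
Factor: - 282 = - 2^1*3^1*47^1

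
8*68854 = 550832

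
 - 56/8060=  - 1 + 2001/2015 = -0.01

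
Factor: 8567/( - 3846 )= - 2^( - 1)*3^( - 1 ) * 13^1 * 641^( - 1)*659^1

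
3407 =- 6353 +9760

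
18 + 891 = 909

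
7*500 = 3500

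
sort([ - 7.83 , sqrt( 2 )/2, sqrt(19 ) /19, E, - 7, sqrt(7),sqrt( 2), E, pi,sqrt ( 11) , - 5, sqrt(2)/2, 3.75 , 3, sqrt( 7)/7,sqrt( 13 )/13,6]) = [ - 7.83,  -  7, - 5,sqrt( 19)/19, sqrt( 13 )/13, sqrt( 7 ) /7, sqrt( 2)/2, sqrt( 2) /2 , sqrt( 2), sqrt( 7 ),  E,  E,3,pi, sqrt( 11), 3.75,  6]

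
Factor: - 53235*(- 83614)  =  2^1*3^2*5^1 * 7^1*13^2*97^1*431^1 = 4451191290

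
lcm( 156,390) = 780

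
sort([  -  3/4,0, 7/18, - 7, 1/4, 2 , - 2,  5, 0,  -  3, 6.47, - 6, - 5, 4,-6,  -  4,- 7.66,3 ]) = [  -  7.66, - 7, - 6,-6,-5, - 4,-3,- 2, - 3/4, 0,  0,1/4, 7/18 , 2, 3,4, 5, 6.47]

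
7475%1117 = 773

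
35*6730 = 235550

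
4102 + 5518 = 9620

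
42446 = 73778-31332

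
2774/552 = 5 + 7/276  =  5.03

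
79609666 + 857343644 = 936953310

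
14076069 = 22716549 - 8640480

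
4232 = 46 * 92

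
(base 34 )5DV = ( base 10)6253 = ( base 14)23C9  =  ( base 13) 2b00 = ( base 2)1100001101101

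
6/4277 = 6/4277=0.00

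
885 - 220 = 665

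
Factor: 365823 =3^3*17^1*797^1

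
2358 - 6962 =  - 4604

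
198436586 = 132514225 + 65922361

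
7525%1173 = 487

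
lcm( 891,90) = 8910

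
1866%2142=1866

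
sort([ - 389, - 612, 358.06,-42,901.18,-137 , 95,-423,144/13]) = [ - 612, - 423, - 389 ,-137, - 42, 144/13,  95,  358.06,  901.18] 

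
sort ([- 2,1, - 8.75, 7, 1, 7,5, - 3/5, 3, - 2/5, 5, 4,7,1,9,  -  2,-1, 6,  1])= [- 8.75,- 2,- 2,-1,-3/5, - 2/5 , 1, 1,1,1, 3, 4,5, 5, 6, 7,  7, 7,9]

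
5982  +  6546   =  12528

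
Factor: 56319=3^1*18773^1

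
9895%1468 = 1087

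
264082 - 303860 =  - 39778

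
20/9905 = 4/1981=   0.00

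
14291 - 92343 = -78052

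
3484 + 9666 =13150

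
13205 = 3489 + 9716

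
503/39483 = 503/39483=0.01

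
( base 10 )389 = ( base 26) EP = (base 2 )110000101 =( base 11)324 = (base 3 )112102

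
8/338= 4/169= 0.02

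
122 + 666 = 788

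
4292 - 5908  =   - 1616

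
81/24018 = 27/8006  =  0.00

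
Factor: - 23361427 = -43^1*543289^1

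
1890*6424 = 12141360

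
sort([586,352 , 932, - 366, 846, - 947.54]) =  [ - 947.54, - 366,352, 586, 846,932]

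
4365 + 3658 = 8023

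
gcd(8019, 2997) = 81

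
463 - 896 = -433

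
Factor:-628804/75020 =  - 461/55= - 5^( - 1 )*11^(-1) * 461^1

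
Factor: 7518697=137^1*54881^1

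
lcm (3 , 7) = 21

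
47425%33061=14364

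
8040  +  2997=11037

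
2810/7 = 401 + 3/7  =  401.43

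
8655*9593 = 83027415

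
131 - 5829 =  - 5698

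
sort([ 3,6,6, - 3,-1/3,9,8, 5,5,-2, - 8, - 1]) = [ - 8, - 3,-2, - 1, - 1/3,3, 5, 5, 6,6, 8, 9]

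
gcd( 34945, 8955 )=5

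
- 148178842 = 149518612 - 297697454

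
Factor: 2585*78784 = 2^6*5^1*11^1*47^1 * 1231^1= 203656640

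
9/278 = 9/278= 0.03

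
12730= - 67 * (- 190)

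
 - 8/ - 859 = 8/859=0.01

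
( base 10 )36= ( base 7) 51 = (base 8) 44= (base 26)1a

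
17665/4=17665/4 =4416.25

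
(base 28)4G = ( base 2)10000000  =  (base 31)44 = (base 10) 128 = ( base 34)3q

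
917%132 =125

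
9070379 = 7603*1193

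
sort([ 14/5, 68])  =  [14/5, 68 ]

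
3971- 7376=  -  3405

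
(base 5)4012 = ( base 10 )507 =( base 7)1323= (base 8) 773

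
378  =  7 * 54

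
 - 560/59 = -10 + 30/59 = - 9.49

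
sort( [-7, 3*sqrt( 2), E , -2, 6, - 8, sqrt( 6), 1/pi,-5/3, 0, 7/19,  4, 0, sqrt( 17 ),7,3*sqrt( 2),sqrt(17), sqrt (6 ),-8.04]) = [ - 8.04,  -  8, - 7, - 2,  -  5/3,0, 0,1/pi,7/19,sqrt( 6 ),sqrt( 6 ), E, 4, sqrt(17), sqrt( 17), 3  *  sqrt( 2 ),3 * sqrt( 2), 6,7] 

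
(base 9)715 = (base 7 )1460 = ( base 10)581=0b1001000101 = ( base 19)1bb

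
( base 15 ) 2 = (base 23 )2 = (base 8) 2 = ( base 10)2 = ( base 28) 2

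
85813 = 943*91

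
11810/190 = 62 + 3/19 = 62.16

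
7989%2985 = 2019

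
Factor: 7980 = 2^2*3^1 * 5^1 * 7^1*19^1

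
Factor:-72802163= -7^1* 10400309^1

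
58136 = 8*7267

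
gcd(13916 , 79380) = 196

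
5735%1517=1184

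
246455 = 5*49291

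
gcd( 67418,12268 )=2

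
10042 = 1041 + 9001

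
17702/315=56 + 62/315= 56.20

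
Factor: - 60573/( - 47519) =993/779 = 3^1*19^( - 1)*41^( - 1)*331^1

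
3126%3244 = 3126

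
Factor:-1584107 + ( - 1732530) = -3316637^1= - 3316637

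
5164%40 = 4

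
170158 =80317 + 89841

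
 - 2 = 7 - 9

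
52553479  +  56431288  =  108984767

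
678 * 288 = 195264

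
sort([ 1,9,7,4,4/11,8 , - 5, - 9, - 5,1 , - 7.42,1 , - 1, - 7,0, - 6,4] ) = [ - 9, - 7.42, - 7 , -6, - 5 , - 5 , - 1,  0,4/11, 1,1,1, 4,4, 7, 8, 9] 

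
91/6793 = 91/6793 =0.01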